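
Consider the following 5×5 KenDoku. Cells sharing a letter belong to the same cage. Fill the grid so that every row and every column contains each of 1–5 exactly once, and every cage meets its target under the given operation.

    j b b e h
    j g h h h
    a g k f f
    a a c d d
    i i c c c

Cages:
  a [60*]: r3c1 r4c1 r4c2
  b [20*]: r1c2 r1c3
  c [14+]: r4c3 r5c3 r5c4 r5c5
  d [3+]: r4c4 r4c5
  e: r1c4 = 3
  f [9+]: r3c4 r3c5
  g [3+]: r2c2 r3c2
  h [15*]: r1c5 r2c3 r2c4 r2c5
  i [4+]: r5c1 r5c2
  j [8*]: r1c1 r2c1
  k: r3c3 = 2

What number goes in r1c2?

5

E is a freebie, which forces r1c4 = 3.
Cage h has product 15, so r1c5 = 1.
Cage k is a single given cell, so r3c3 = 2.
Column 5 already has 1, so r4c5 = 2.
The two cells of cage g must have sum 3; hence r2c2 = 2.
2 is placed in row 3, which forces r3c2 = 1.
Row 4 already has 2, which forces r4c4 = 1.
1 is placed in column 2, which forces r5c2 = 3.
Cage j needs two cells with product 8, so r1c1 = 2.
Row 2 now contains 2; hence r2c1 = 4.
Cage h has product 15, which forces r2c3 = 1.
1 is placed in column 4, which forces r2c4 = 5.
Cage h needs product 15, which forces r2c5 = 3.
5 is placed in column 4, leaving r3c4 = 4.
Row 3 now contains 4, which forces r3c5 = 5.
Row 5 now contains 3, so r5c1 = 1.
4 is placed in column 4, leaving r5c4 = 2.
Column 5 now contains 5, leaving r5c5 = 4.
Row 3 now contains 5, so r3c1 = 3.
Cage a needs product 60; hence r4c1 = 5.
The 3 cells of cage a must have product 60, leaving r4c2 = 4.
Cage c needs sum 14, so r4c3 = 3.
Row 5 already has 4; hence r5c3 = 5.
Column 2 now contains 4, so r1c2 = 5.
Column 3 already has 5, so r1c3 = 4.
The full grid is 2 5 4 3 1 / 4 2 1 5 3 / 3 1 2 4 5 / 5 4 3 1 2 / 1 3 5 2 4.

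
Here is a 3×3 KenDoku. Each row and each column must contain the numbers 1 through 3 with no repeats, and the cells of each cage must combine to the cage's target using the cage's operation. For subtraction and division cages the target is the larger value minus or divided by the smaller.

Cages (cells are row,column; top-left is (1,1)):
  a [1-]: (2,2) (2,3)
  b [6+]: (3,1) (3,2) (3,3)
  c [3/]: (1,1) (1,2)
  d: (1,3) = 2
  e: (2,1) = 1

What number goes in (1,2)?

Cage d is a single given cell, leaving (1,3) = 2.
E is a freebie, so (2,1) = 1.
1 is placed in row 2; hence (2,3) = 3.
Column 3 already has 3, so (3,3) = 1.
Column 1 now contains 1, so (1,1) = 3.
Cage c's pair has quotient 3, so (1,2) = 1.
Row 2 already has 3, which forces (2,2) = 2.
Column 1 already has 3, so (3,1) = 2.
2 is placed in column 2, so (3,2) = 3.
Filled in: 3 1 2 / 1 2 3 / 2 3 1.

1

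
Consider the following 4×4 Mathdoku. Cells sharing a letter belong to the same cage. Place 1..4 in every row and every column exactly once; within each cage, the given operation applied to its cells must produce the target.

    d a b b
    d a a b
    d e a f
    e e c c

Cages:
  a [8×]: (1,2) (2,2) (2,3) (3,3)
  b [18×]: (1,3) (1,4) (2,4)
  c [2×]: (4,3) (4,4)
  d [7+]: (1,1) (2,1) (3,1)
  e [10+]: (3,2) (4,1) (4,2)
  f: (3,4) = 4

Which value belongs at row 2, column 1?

1

The 3 cells of cage b must have product 18, which forces (1,3) = 3.
Cage b has product 18, so (1,4) = 2.
Cage b needs product 18, which forces (2,4) = 3.
Cage f is a single given cell, so (3,4) = 4.
2 is placed in column 4, leaving (4,4) = 1.
4 is placed in row 3; hence (3,2) = 3.
Cage e has sum 10, so (4,1) = 3.
Cage e has sum 10, leaving (4,2) = 4.
Row 4 already has 1, which forces (4,3) = 2.
Column 2 now contains 4, so (1,2) = 1.
Cage a has product 8, which forces (2,2) = 2.
Cage a needs product 8; hence (2,3) = 4.
Column 3 already has 2, leaving (3,3) = 1.
1 is placed in row 1, leaving (1,1) = 4.
Row 2 now contains 4; hence (2,1) = 1.
1 is placed in row 3, leaving (3,1) = 2.
Filled in: 4 1 3 2 / 1 2 4 3 / 2 3 1 4 / 3 4 2 1.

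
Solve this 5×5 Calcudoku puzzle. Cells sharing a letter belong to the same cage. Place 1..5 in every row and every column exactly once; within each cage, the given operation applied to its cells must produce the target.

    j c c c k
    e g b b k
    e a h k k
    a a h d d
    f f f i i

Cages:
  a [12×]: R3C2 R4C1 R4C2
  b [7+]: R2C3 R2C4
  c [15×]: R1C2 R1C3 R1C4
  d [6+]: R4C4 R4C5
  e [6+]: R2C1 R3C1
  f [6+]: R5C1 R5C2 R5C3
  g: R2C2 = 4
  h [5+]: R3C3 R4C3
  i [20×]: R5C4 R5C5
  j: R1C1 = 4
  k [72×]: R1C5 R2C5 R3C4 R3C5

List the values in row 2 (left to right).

1 4 5 2 3

J is a freebie, leaving R1C1 = 4.
Cage g is a single given cell, so R2C2 = 4.
The 4 cells of cage k must have product 72, leaving R3C4 = 3.
Cage a needs product 12, leaving R3C2 = 2.
The 4 cells of cage k must have product 72, which forces R3C5 = 4.
The 3 cells of cage a must have product 12, so R4C1 = 2.
The 3 cells of cage a must have product 12; hence R4C2 = 3.
3 is placed in column 2, leaving R5C2 = 1.
Column 5 now contains 4, so R5C5 = 5.
Column 2 now contains 1, leaving R1C2 = 5.
Cage c has product 15, so R1C3 = 3.
Cage c needs product 15, leaving R1C4 = 1.
Row 1 now contains 3, so R1C5 = 2.
Column 5 now contains 2, which forces R2C5 = 3.
Row 3 now contains 4, so R3C3 = 1.
Cage h needs two cells with sum 5, which forces R4C3 = 4.
Cage d needs two cells with sum 6, leaving R4C4 = 5.
Column 5 now contains 5, so R4C5 = 1.
Row 5 already has 1, leaving R5C1 = 3.
Cage f has sum 6, leaving R5C3 = 2.
5 is placed in row 5; hence R5C4 = 4.
Cage e's pair has sum 6, leaving R2C1 = 1.
2 is placed in column 3, so R2C3 = 5.
5 is placed in column 4, leaving R2C4 = 2.
Row 3 already has 1, which forces R3C1 = 5.
Filled in: 4 5 3 1 2 / 1 4 5 2 3 / 5 2 1 3 4 / 2 3 4 5 1 / 3 1 2 4 5.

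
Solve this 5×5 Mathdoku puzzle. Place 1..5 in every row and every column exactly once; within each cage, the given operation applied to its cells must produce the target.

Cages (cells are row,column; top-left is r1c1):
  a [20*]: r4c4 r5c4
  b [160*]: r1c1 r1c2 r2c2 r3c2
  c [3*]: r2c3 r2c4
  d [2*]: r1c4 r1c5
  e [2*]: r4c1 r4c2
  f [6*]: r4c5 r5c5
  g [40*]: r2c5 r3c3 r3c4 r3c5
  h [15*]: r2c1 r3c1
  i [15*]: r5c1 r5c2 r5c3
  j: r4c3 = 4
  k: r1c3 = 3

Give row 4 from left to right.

2 1 4 5 3

Cage b has product 160, so r1c1 = 4.
Cage k is given, which forces r1c3 = 3.
Column 3 now contains 3, so r2c3 = 1.
Row 2 already has 1, so r2c4 = 3.
J is a freebie; hence r4c3 = 4.
Row 4 already has 4; hence r4c4 = 5.
Column 3 now contains 1, so r5c3 = 5.
Column 4 already has 5, leaving r5c4 = 4.
Row 2 now contains 3; hence r2c1 = 5.
Row 2 already has 5; hence r2c5 = 4.
The two cells of cage h must have product 15, so r3c1 = 3.
5 is placed in column 3, which forces r3c3 = 2.
The 4 cells of cage g must have product 40, leaving r3c4 = 1.
Column 5 already has 4; hence r3c5 = 5.
Column 1 now contains 3; hence r5c1 = 1.
Row 5 now contains 1; hence r5c2 = 3.
Row 5 now contains 3, leaving r5c5 = 2.
Cage b needs product 160; hence r1c2 = 5.
1 is placed in column 4; hence r1c4 = 2.
2 is placed in column 5, leaving r1c5 = 1.
Row 2 now contains 4, which forces r2c2 = 2.
5 is placed in row 3; hence r3c2 = 4.
1 is placed in column 1, leaving r4c1 = 2.
Cage e needs two cells with product 2; hence r4c2 = 1.
2 is placed in column 5; hence r4c5 = 3.
Filled in: 4 5 3 2 1 / 5 2 1 3 4 / 3 4 2 1 5 / 2 1 4 5 3 / 1 3 5 4 2.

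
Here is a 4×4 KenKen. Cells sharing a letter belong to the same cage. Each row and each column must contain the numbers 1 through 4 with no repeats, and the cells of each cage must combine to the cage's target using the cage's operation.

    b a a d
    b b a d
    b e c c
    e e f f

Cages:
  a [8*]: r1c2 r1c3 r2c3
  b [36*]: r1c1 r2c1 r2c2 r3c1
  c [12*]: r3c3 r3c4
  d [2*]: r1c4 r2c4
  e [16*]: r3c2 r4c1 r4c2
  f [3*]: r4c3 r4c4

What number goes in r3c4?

4

Cage b has product 36, so r2c2 = 3.
Row 1 needs a 3, and only r1c1 is open for it.
The only place for 1 in row 3 is r3c1.
1 is placed in column 1, leaving r2c1 = 4.
Column 1 now contains 4, leaving r4c1 = 2.
Cage e has product 16, leaving r3c2 = 2.
The 3 cells of cage e must have product 16, which forces r4c2 = 4.
Column 2 now contains 4, which forces r1c2 = 1.
Cage a needs product 8; hence r1c3 = 4.
1 is placed in row 1, so r1c4 = 2.
Cage a has product 8; hence r2c3 = 2.
Column 4 already has 2, leaving r2c4 = 1.
Column 3 already has 4, leaving r3c3 = 3.
Row 3 now contains 3; hence r3c4 = 4.
Column 3 now contains 3; hence r4c3 = 1.
Column 4 already has 1, which forces r4c4 = 3.
Filled in: 3 1 4 2 / 4 3 2 1 / 1 2 3 4 / 2 4 1 3.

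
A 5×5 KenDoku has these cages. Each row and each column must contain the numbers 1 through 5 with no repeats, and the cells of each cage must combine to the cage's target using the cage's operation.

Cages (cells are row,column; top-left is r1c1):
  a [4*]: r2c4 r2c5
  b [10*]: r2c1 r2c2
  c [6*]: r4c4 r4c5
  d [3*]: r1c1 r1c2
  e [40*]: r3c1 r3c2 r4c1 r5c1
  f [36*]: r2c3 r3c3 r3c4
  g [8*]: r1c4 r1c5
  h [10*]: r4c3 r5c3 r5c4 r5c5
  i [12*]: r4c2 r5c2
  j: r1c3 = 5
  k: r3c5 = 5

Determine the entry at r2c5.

4

Cage j is given, which forces r1c3 = 5.
Cage f needs product 36, which forces r2c3 = 3.
Cage f needs product 36, leaving r3c3 = 4.
The 3 cells of cage f must have product 36, which forces r3c4 = 3.
K is a freebie, which forces r3c5 = 5.
Cage h needs product 10, which forces r4c3 = 1.
3 is placed in column 4, so r4c4 = 2.
Row 4 now contains 2, so r4c5 = 3.
Column 3 already has 5, leaving r5c3 = 2.
2 is placed in row 5, which forces r5c5 = 1.
Column 4 already has 2, so r1c4 = 4.
Cage g needs two cells with product 8; hence r1c5 = 2.
Cage a's pair has product 4; hence r2c4 = 1.
1 is placed in column 5, which forces r2c5 = 4.
Row 4 now contains 3; hence r4c2 = 4.
Cage i's pair has product 12, so r5c2 = 3.
Row 5 now contains 1; hence r5c4 = 5.
The two cells of cage d must have product 3, leaving r1c1 = 3.
Column 2 now contains 3; hence r1c2 = 1.
Column 2 now contains 1, which forces r3c2 = 2.
4 is placed in row 4; hence r4c1 = 5.
Row 5 now contains 5; hence r5c1 = 4.
Column 1 already has 5, so r2c1 = 2.
2 is placed in column 2, so r2c2 = 5.
Row 3 already has 2, so r3c1 = 1.
The full grid is 3 1 5 4 2 / 2 5 3 1 4 / 1 2 4 3 5 / 5 4 1 2 3 / 4 3 2 5 1.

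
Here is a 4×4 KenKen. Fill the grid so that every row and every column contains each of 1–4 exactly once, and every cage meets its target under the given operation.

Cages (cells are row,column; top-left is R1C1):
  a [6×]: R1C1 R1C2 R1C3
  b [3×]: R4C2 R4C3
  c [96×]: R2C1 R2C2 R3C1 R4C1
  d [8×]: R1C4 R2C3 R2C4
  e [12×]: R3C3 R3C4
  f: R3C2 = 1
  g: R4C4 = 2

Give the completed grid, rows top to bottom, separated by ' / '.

Cage c has product 96, which forces R2C2 = 4.
Cage f is given, which forces R3C2 = 1.
1 is placed in column 2, leaving R4C2 = 3.
3 is placed in row 4; hence R4C3 = 1.
Cage g is a single given cell, leaving R4C4 = 2.
The 3 cells of cage a must have product 6, so R1C1 = 1.
3 is placed in column 2; hence R1C2 = 2.
Cage a needs product 6, which forces R1C3 = 3.
The 3 cells of cage d must have product 8; hence R1C4 = 4.
1 is placed in column 3, leaving R2C3 = 2.
Column 4 now contains 2, leaving R2C4 = 1.
Column 3 already has 3, leaving R3C3 = 4.
4 is placed in column 4, which forces R3C4 = 3.
2 is placed in row 4, so R4C1 = 4.
Row 2 now contains 2, leaving R2C1 = 3.
Row 3 now contains 3, which forces R3C1 = 2.

1 2 3 4 / 3 4 2 1 / 2 1 4 3 / 4 3 1 2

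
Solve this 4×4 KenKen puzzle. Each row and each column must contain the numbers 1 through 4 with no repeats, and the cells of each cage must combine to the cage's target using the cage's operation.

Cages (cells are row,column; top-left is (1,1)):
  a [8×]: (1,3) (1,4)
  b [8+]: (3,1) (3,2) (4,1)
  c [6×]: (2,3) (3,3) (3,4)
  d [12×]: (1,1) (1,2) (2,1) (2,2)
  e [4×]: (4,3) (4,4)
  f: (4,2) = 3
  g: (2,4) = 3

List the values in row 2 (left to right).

G is a freebie; hence (2,4) = 3.
Cage f is given, which forces (4,2) = 3.
Cage d needs product 12, leaving (1,1) = 3.
Column 1 now contains 3, leaving (3,1) = 4.
Cage c needs product 6, so (3,3) = 3.
Cage b needs sum 8, so (3,2) = 2.
2 is placed in row 3, leaving (3,4) = 1.
Cage b needs sum 8, leaving (4,1) = 2.
Column 4 now contains 1, leaving (4,4) = 4.
Column 2 already has 2, which forces (1,2) = 1.
Cage a's pair has product 8, leaving (1,3) = 4.
Column 4 now contains 4, so (1,4) = 2.
Column 1 already has 2, leaving (2,1) = 1.
The 4 cells of cage d must have product 12, which forces (2,2) = 4.
Cage c needs product 6, which forces (2,3) = 2.
Row 4 now contains 4, leaving (4,3) = 1.
Filled in: 3 1 4 2 / 1 4 2 3 / 4 2 3 1 / 2 3 1 4.

1 4 2 3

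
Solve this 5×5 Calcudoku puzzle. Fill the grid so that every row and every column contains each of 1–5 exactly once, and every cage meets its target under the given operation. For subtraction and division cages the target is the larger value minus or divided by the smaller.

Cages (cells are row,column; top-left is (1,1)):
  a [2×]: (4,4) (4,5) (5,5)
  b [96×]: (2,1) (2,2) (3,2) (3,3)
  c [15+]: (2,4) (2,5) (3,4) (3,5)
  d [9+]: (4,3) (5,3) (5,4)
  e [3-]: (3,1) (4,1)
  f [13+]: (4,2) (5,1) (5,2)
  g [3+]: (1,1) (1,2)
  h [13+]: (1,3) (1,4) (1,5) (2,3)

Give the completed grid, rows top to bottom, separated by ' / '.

2 1 5 3 4 / 3 4 1 2 5 / 1 2 4 5 3 / 4 5 3 1 2 / 5 3 2 4 1

Cage a needs product 2, which forces (4,4) = 1.
Cage a needs product 2, so (4,5) = 2.
Cage a has product 2; hence (5,5) = 1.
The only place for 1 in row 2 is (2,3).
Row 3 needs a 1, and only (3,1) is open for it.
Column 1 now contains 1, leaving (1,1) = 2.
The two cells of cage g must have sum 3, so (1,2) = 1.
Cage e's pair has difference 3, which forces (4,1) = 4.
4 is placed in row 4; hence (4,2) = 5.
4 is placed in row 4, leaving (4,3) = 3.
Column 1 already has 4, leaving (5,1) = 5.
Column 2 already has 5, so (5,2) = 3.
Column 1 already has 4; hence (2,1) = 3.
Cage b has product 96, leaving (2,2) = 4.
Row 2 already has 4, leaving (2,5) = 5.
Cage b needs product 96, which forces (3,2) = 2.
Cage b needs product 96, leaving (3,3) = 4.
Row 3 already has 4; hence (3,5) = 3.
Column 3 now contains 4, leaving (5,3) = 2.
Row 5 now contains 2, leaving (5,4) = 4.
Column 3 now contains 4, so (1,3) = 5.
Cage h has sum 13, so (1,4) = 3.
Column 5 now contains 3; hence (1,5) = 4.
5 is placed in row 2, leaving (2,4) = 2.
Row 3 already has 3; hence (3,4) = 5.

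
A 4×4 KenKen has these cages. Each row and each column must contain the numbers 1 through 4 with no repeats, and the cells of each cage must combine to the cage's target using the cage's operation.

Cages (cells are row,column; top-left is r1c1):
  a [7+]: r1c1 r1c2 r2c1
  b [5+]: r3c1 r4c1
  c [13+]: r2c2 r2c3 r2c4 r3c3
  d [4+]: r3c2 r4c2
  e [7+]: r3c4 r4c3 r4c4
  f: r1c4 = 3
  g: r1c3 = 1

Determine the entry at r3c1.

2

Cage g is a single given cell, so r1c3 = 1.
F is a freebie, which forces r1c4 = 3.
Cage c needs sum 13, which forces r3c3 = 4.
Cage a has sum 7, so r2c1 = 1.
The 3 cells of cage e must have sum 7, leaving r3c4 = 1.
Cage e has sum 7, so r4c3 = 2.
Cage e needs sum 7; hence r4c4 = 4.
Cage c has sum 13, which forces r2c2 = 4.
2 is placed in column 3, so r2c3 = 3.
Column 4 already has 4, which forces r2c4 = 2.
Cage b's pair has sum 5; hence r3c1 = 2.
Row 3 now contains 1, which forces r3c2 = 3.
Row 4 already has 4, leaving r4c1 = 3.
The two cells of cage d must have sum 4; hence r4c2 = 1.
Column 1 now contains 2; hence r1c1 = 4.
Column 2 now contains 4; hence r1c2 = 2.
Filled in: 4 2 1 3 / 1 4 3 2 / 2 3 4 1 / 3 1 2 4.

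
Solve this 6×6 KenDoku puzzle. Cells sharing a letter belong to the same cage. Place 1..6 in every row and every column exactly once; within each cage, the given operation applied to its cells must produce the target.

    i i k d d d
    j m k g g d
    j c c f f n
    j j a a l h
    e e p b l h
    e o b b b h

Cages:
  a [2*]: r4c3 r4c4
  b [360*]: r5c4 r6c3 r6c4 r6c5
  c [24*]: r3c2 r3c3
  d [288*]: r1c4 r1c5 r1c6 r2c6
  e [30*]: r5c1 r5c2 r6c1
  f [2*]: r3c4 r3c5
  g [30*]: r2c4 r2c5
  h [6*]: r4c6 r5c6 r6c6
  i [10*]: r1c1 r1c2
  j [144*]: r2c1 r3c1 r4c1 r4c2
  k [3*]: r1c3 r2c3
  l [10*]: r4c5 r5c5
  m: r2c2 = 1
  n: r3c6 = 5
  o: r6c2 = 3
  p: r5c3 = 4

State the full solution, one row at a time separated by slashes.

5 2 1 4 3 6 / 2 1 3 5 6 4 / 3 4 6 2 1 5 / 4 6 2 1 5 3 / 6 5 4 3 2 1 / 1 3 5 6 4 2

Cage m is a single given cell; hence r2c2 = 1.
1 is placed in row 2, so r2c3 = 3.
Cage n is given, which forces r3c6 = 5.
P is a freebie; hence r5c3 = 4.
O is a freebie, leaving r6c2 = 3.
Column 3 already has 3, so r1c3 = 1.
The two cells of cage c must have product 24, leaving r3c2 = 4.
Column 3 now contains 4, so r3c3 = 6.
Column 3 already has 1, so r4c3 = 2.
Row 4 now contains 2; hence r4c4 = 1.
Row 4 now contains 2; hence r4c5 = 5.
Row 4 already has 1, so r4c6 = 3.
5 is placed in column 5; hence r5c5 = 2.
Row 5 now contains 2, so r5c6 = 1.
Column 3 already has 2, so r6c3 = 5.
Column 6 now contains 1, which forces r6c6 = 2.
The two cells of cage g must have product 30, which forces r2c4 = 5.
5 is placed in column 5, so r2c5 = 6.
Row 2 already has 6; hence r2c6 = 4.
Column 4 already has 1, so r3c4 = 2.
Column 5 now contains 2, so r3c5 = 1.
The 4 cells of cage j must have product 144, so r4c1 = 4.
Row 4 now contains 2, which forces r4c2 = 6.
Column 2 now contains 6; hence r5c2 = 5.
The 4 cells of cage b must have product 360, so r5c4 = 3.
Cage e has product 30, leaving r6c1 = 1.
Column 5 already has 6, leaving r6c5 = 4.
The two cells of cage i must have product 10, leaving r1c1 = 5.
Column 2 now contains 5, leaving r1c2 = 2.
Column 4 now contains 3, leaving r1c4 = 4.
Column 5 already has 4, which forces r1c5 = 3.
Column 6 already has 4, so r1c6 = 6.
Row 2 already has 6, so r2c1 = 2.
Row 3 already has 1, so r3c1 = 3.
Row 5 now contains 5, leaving r5c1 = 6.
4 is placed in row 6; hence r6c4 = 6.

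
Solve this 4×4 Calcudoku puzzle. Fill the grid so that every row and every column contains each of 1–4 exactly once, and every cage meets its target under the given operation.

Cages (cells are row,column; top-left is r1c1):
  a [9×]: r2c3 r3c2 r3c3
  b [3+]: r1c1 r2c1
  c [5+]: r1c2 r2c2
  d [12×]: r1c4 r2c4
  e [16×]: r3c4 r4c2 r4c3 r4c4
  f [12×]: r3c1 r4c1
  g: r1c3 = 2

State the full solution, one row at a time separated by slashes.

Cage g is given; hence r1c3 = 2.
Cage a needs product 9, so r2c3 = 3.
3 is placed in row 2, leaving r2c4 = 4.
Cage a needs product 9, leaving r3c2 = 3.
The 3 cells of cage a must have product 9; hence r3c3 = 1.
Cage e needs product 16, so r3c4 = 2.
Column 3 already has 1; hence r4c3 = 4.
Column 4 already has 4; hence r4c4 = 1.
2 is placed in row 1, leaving r1c1 = 1.
Cage c needs two cells with sum 5; hence r1c2 = 4.
Column 4 already has 4, which forces r1c4 = 3.
Cage b needs two cells with sum 3, leaving r2c1 = 2.
Cage c needs two cells with sum 5, leaving r2c2 = 1.
Row 3 already has 3, so r3c1 = 4.
Row 4 now contains 4, which forces r4c1 = 3.
Row 4 now contains 1, which forces r4c2 = 2.

1 4 2 3 / 2 1 3 4 / 4 3 1 2 / 3 2 4 1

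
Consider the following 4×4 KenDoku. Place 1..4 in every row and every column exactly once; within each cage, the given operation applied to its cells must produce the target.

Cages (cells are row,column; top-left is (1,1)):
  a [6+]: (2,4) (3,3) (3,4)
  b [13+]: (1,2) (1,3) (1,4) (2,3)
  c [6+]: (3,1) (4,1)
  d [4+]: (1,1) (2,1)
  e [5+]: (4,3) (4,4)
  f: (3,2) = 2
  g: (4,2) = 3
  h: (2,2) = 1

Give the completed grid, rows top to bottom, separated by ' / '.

1 4 2 3 / 3 1 4 2 / 4 2 3 1 / 2 3 1 4

Cage h is given, so (2,2) = 1.
The 4 cells of cage b must have sum 13; hence (2,3) = 4.
F is a freebie; hence (3,2) = 2.
Cage g is given; hence (4,2) = 3.
The two cells of cage d must have sum 4, so (1,1) = 1.
Column 2 already has 3, which forces (1,2) = 4.
Row 2 now contains 1, leaving (2,1) = 3.
Cage a needs sum 6, leaving (2,4) = 2.
Row 3 now contains 2, which forces (3,1) = 4.
Cage c needs two cells with sum 6, which forces (4,1) = 2.
The two cells of cage e must have sum 5, so (4,3) = 1.
Cage e needs two cells with sum 5, so (4,4) = 4.
Cage b needs sum 13, so (1,3) = 2.
2 is placed in column 4, which forces (1,4) = 3.
Column 3 now contains 1, which forces (3,3) = 3.
The 3 cells of cage a must have sum 6, so (3,4) = 1.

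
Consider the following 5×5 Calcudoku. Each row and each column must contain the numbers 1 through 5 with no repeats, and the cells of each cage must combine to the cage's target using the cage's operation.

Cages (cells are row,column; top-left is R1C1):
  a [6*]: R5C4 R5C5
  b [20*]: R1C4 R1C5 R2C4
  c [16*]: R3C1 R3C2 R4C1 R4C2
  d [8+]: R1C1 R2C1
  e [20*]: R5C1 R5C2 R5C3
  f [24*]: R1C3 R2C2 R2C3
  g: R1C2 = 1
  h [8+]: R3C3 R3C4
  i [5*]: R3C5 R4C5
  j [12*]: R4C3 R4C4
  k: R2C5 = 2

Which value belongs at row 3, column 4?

G is a freebie, so R1C2 = 1.
Cage k is given, which forces R2C5 = 2.
Column 5 now contains 2, which forces R5C5 = 3.
The 3 cells of cage f must have product 24; hence R1C3 = 2.
Cage b needs product 20, which forces R2C4 = 1.
3 is placed in row 5; hence R5C4 = 2.
In row 1, 3 can only go at R1C1, so R1C1 = 3.
3 is placed in column 1, leaving R2C1 = 5.
In row 3, 4 can only go at R3C2, so R3C2 = 4.
Column 2 already has 4; hence R2C2 = 3.
The 3 cells of cage f must have product 24, which forces R2C3 = 4.
Cage c has product 16; hence R3C1 = 2.
Cage c has product 16, so R4C1 = 1.
Column 2 already has 4, so R4C2 = 2.
4 is placed in column 3, so R4C3 = 3.
Row 4 now contains 3, which forces R4C4 = 4.
Row 4 now contains 1, leaving R4C5 = 5.
1 is placed in column 1, leaving R5C1 = 4.
Column 2 already has 4, so R5C2 = 5.
4 is placed in column 3, leaving R5C3 = 1.
Column 4 already has 4; hence R1C4 = 5.
Column 5 now contains 5, leaving R1C5 = 4.
Column 3 now contains 3; hence R3C3 = 5.
The two cells of cage h must have sum 8; hence R3C4 = 3.
Column 5 now contains 5, leaving R3C5 = 1.
Completed grid: 3 1 2 5 4 / 5 3 4 1 2 / 2 4 5 3 1 / 1 2 3 4 5 / 4 5 1 2 3.

3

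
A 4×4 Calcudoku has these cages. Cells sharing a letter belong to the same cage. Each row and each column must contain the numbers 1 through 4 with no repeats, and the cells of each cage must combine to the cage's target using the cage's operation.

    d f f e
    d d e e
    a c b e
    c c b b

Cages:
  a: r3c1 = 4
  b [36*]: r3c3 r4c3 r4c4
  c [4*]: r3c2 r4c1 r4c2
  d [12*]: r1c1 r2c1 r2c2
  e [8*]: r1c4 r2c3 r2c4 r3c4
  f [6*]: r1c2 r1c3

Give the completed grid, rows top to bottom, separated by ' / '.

The 4 cells of cage e must have product 8, leaving r2c3 = 1.
Cage a is given; hence r3c1 = 4.
Cage b has product 36, leaving r3c3 = 3.
The 3 cells of cage b must have product 36, which forces r4c3 = 4.
Cage b needs product 36, leaving r4c4 = 3.
Cage f needs two cells with product 6, leaving r1c2 = 3.
Column 3 already has 3; hence r1c3 = 2.
Column 1 now contains 4, leaving r2c1 = 3.
Cage c has product 4, so r3c2 = 2.
Row 3 already has 2, so r3c4 = 1.
Cage c has product 4, which forces r4c1 = 2.
4 is placed in row 4, which forces r4c2 = 1.
Row 1 already has 2; hence r1c1 = 1.
Column 4 already has 1; hence r1c4 = 4.
2 is placed in column 2; hence r2c2 = 4.
Cage e has product 8, leaving r2c4 = 2.

1 3 2 4 / 3 4 1 2 / 4 2 3 1 / 2 1 4 3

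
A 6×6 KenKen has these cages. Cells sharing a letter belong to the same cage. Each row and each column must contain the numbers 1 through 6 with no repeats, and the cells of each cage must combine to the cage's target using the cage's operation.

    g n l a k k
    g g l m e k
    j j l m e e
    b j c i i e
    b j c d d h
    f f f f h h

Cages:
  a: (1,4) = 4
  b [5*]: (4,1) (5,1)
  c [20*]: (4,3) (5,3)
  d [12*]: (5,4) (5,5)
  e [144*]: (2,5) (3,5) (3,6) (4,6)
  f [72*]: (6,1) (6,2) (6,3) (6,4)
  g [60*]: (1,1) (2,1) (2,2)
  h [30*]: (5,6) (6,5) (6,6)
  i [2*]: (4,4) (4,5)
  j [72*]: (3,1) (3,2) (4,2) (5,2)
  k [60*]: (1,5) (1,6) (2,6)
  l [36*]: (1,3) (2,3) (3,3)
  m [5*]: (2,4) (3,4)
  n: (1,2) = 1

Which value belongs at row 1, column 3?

2

Cage n is a single given cell, which forces (1,2) = 1.
A is a freebie, which forces (1,4) = 4.
Row 3 needs a 5, and only (3,4) is open for it.
Column 4 now contains 5, which forces (2,4) = 1.
Column 4 now contains 1, so (4,4) = 2.
Row 4 now contains 2, which forces (4,5) = 1.
Row 4 now contains 1; hence (4,1) = 5.
Row 4 now contains 5, leaving (4,3) = 4.
Cage b needs two cells with product 5, leaving (5,1) = 1.
4 is placed in column 3, so (5,3) = 5.
The 3 cells of cage g must have product 60, so (2,2) = 5.
The 4 cells of cage f must have product 72, which forces (6,3) = 1.
In row 3, 1 can only go at (3,6), so (3,6) = 1.
Cage e has product 144, which forces (4,6) = 6.
Row 4 now contains 6, leaving (4,2) = 3.
Row 2 needs a 3, and only (2,3) is open for it.
In row 3, 3 can only go at (3,1), so (3,1) = 3.
Cage f needs product 72; hence (6,4) = 3.
Column 4 already has 3, which forces (5,4) = 6.
Cage d needs two cells with product 12, so (5,5) = 2.
Cage h has product 30, so (5,6) = 3.
Column 5 already has 2, leaving (6,5) = 5.
Row 6 already has 5, which forces (6,6) = 2.
The 3 cells of cage k must have product 60, so (1,5) = 3.
3 is placed in column 6, which forces (1,6) = 5.
2 is placed in column 6, leaving (2,6) = 4.
Cage j has product 72, leaving (3,2) = 2.
Row 3 now contains 2, which forces (3,3) = 6.
Row 3 already has 6, leaving (3,5) = 4.
2 is placed in row 5, so (5,2) = 4.
Column 2 already has 4; hence (6,2) = 6.
Column 3 already has 6, leaving (1,3) = 2.
Row 2 already has 4, so (2,5) = 6.
6 is placed in row 6, leaving (6,1) = 4.
2 is placed in row 1, so (1,1) = 6.
6 is placed in row 2, so (2,1) = 2.
Completed grid: 6 1 2 4 3 5 / 2 5 3 1 6 4 / 3 2 6 5 4 1 / 5 3 4 2 1 6 / 1 4 5 6 2 3 / 4 6 1 3 5 2.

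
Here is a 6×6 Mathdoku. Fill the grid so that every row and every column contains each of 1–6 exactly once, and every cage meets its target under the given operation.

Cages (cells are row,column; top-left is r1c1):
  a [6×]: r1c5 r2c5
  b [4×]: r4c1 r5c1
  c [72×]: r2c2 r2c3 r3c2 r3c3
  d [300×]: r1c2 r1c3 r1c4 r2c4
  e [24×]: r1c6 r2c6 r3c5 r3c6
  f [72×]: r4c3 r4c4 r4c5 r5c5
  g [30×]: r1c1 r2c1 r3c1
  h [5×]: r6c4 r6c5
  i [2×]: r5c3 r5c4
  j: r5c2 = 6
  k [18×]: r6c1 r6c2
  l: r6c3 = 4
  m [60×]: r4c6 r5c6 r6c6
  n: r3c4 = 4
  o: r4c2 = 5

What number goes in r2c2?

4

Cage d has product 300; hence r2c4 = 5.
Cage n is given; hence r3c4 = 4.
Cage o is a single given cell, so r4c2 = 5.
J is a freebie, so r5c2 = 6.
Column 2 now contains 6, leaving r6c2 = 3.
Cage l is given, so r6c3 = 4.
Column 4 already has 5, leaving r6c4 = 1.
1 is placed in row 6, so r6c5 = 5.
The 4 cells of cage d must have product 300, leaving r1c3 = 5.
Cage c has product 72; hence r2c2 = 4.
Cage c needs product 72, so r3c2 = 1.
Cage i needs two cells with product 2; hence r5c3 = 1.
1 is placed in column 4; hence r5c4 = 2.
Cage m has product 60, leaving r5c6 = 5.
Row 6 already has 3, so r6c1 = 6.
Row 6 already has 6, leaving r6c6 = 2.
Column 2 already has 4, which forces r1c2 = 2.
Cage d has product 300, so r1c4 = 6.
Cage e needs product 24, which forces r1c6 = 4.
Cage e needs product 24, which forces r2c6 = 1.
Cage g needs product 30, so r3c1 = 5.
The 4 cells of cage e must have product 24, so r3c5 = 2.
The 4 cells of cage e must have product 24, which forces r3c6 = 3.
Cage b needs two cells with product 4; hence r4c1 = 1.
Column 4 already has 6; hence r4c4 = 3.
1 is placed in row 4, which forces r4c5 = 4.
Column 6 already has 2, so r4c6 = 6.
Row 5 already has 1, so r5c1 = 4.
Column 5 now contains 4, which forces r5c5 = 3.
Row 1 already has 2, so r1c1 = 3.
Column 5 already has 3; hence r1c5 = 1.
Cage g has product 30; hence r2c1 = 2.
Cage c needs product 72, so r2c3 = 3.
Column 5 already has 3; hence r2c5 = 6.
Row 3 now contains 3, which forces r3c3 = 6.
6 is placed in row 4; hence r4c3 = 2.
Filled in: 3 2 5 6 1 4 / 2 4 3 5 6 1 / 5 1 6 4 2 3 / 1 5 2 3 4 6 / 4 6 1 2 3 5 / 6 3 4 1 5 2.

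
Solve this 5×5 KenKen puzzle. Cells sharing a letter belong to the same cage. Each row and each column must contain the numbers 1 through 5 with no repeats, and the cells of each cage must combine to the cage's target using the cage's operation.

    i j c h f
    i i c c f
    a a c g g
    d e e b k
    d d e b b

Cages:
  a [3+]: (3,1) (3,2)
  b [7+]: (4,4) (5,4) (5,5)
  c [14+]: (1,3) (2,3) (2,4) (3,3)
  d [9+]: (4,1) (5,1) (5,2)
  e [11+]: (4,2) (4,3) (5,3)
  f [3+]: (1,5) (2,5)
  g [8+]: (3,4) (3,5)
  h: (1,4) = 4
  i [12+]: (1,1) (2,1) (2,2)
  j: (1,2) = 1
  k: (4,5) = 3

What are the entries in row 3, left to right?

1 2 4 3 5

J is a freebie, which forces (1,2) = 1.
Cage h is given, which forces (1,4) = 4.
1 is placed in row 1, leaving (1,5) = 2.
2 is placed in column 5, which forces (2,5) = 1.
1 is placed in column 2; hence (3,2) = 2.
Cage k is given, leaving (4,5) = 3.
3 is placed in column 5, which forces (5,5) = 4.
Row 3 now contains 2, which forces (3,1) = 1.
Cage g needs two cells with sum 8, which forces (3,4) = 3.
3 is placed in column 5, leaving (3,5) = 5.
5 is placed in row 3, which forces (3,3) = 4.
The 3 cells of cage d must have sum 9, which forces (4,1) = 4.
Row 4 now contains 4, leaving (4,2) = 5.
The 3 cells of cage d must have sum 9; hence (5,1) = 2.
Cage d needs sum 9, which forces (5,2) = 3.
2 is placed in row 5, leaving (5,3) = 5.
2 is placed in row 5, so (5,4) = 1.
Column 3 now contains 5, so (1,3) = 3.
Column 2 already has 3, which forces (2,2) = 4.
The 4 cells of cage c must have sum 14; hence (2,3) = 2.
The 4 cells of cage c must have sum 14, so (2,4) = 5.
Cage e has sum 11, leaving (4,3) = 1.
Column 4 already has 1; hence (4,4) = 2.
Row 1 now contains 3, leaving (1,1) = 5.
Row 2 already has 5, so (2,1) = 3.
Completed grid: 5 1 3 4 2 / 3 4 2 5 1 / 1 2 4 3 5 / 4 5 1 2 3 / 2 3 5 1 4.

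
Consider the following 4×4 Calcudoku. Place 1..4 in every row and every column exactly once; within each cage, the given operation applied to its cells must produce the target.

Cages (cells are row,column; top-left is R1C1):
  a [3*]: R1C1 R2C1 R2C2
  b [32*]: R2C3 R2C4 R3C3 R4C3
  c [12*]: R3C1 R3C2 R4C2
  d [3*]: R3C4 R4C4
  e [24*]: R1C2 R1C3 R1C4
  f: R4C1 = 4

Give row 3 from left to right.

Cage a has product 3, so R1C1 = 1.
Cage a needs product 3, leaving R2C1 = 3.
Cage a has product 3, leaving R2C2 = 1.
Row 2 now contains 1; hence R2C3 = 2.
The 4 cells of cage b must have product 32; hence R2C4 = 4.
Cage f is given; hence R4C1 = 4.
Row 4 now contains 4, which forces R4C3 = 1.
1 is placed in row 4, so R4C4 = 3.
Column 4 now contains 3, so R1C4 = 2.
4 is placed in column 1, so R3C1 = 2.
Cage c has product 12, which forces R3C2 = 3.
Column 3 already has 1, which forces R3C3 = 4.
Column 4 now contains 3, which forces R3C4 = 1.
Row 4 now contains 3, so R4C2 = 2.
Column 2 already has 3; hence R1C2 = 4.
4 is placed in column 3, so R1C3 = 3.
Filled in: 1 4 3 2 / 3 1 2 4 / 2 3 4 1 / 4 2 1 3.

2 3 4 1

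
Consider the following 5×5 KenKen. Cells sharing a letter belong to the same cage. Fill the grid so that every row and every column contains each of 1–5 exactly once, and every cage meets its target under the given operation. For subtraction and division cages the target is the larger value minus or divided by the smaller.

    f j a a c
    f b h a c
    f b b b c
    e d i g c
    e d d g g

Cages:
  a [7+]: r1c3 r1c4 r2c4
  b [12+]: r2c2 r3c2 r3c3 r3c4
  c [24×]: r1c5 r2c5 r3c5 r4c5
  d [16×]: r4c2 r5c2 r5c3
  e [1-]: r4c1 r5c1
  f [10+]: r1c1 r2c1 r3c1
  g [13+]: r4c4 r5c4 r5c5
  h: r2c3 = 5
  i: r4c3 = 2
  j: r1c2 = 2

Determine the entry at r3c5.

Cage j is given, so r1c2 = 2.
Cage h is a single given cell, leaving r2c3 = 5.
Column 2 now contains 2, so r4c2 = 4.
I is a freebie; hence r4c3 = 2.
Row 4 now contains 4, leaving r4c4 = 5.
Column 2 now contains 4; hence r5c2 = 1.
Column 3 already has 2, so r5c3 = 4.
Column 4 already has 5, which forces r5c4 = 3.
Row 5 now contains 4, which forces r5c5 = 5.
The 3 cells of cage a must have sum 7, leaving r1c3 = 1.
Cage a needs sum 7, leaving r1c4 = 4.
Row 1 now contains 4, leaving r1c5 = 3.
Column 2 now contains 1, leaving r2c2 = 3.
The 3 cells of cage a must have sum 7; hence r2c4 = 2.
The 4 cells of cage b must have sum 12; hence r3c2 = 5.
The 4 cells of cage b must have sum 12, leaving r3c3 = 3.
Cage b has sum 12, so r3c4 = 1.
Column 5 now contains 3, which forces r4c5 = 1.
Row 5 now contains 5; hence r5c1 = 2.
Row 1 now contains 3, which forces r1c1 = 5.
Cage f needs sum 10, so r2c1 = 1.
1 is placed in column 5; hence r2c5 = 4.
2 is placed in column 1, which forces r3c1 = 4.
Cage c has product 24, leaving r3c5 = 2.
Row 4 now contains 1, leaving r4c1 = 3.
Completed grid: 5 2 1 4 3 / 1 3 5 2 4 / 4 5 3 1 2 / 3 4 2 5 1 / 2 1 4 3 5.

2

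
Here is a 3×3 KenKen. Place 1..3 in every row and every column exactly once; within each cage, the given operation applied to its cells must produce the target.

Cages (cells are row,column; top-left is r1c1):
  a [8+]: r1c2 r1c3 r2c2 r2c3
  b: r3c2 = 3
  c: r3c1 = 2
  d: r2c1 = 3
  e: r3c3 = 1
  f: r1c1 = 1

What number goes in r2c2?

1

Cage f is given; hence r1c1 = 1.
D is a freebie; hence r2c1 = 3.
C is a freebie; hence r3c1 = 2.
B is a freebie, so r3c2 = 3.
Cage e is a single given cell, which forces r3c3 = 1.
Column 2 now contains 3, so r1c2 = 2.
Cage a has sum 8, leaving r1c3 = 3.
Cage a has sum 8, which forces r2c2 = 1.
1 is placed in column 3; hence r2c3 = 2.
Completed grid: 1 2 3 / 3 1 2 / 2 3 1.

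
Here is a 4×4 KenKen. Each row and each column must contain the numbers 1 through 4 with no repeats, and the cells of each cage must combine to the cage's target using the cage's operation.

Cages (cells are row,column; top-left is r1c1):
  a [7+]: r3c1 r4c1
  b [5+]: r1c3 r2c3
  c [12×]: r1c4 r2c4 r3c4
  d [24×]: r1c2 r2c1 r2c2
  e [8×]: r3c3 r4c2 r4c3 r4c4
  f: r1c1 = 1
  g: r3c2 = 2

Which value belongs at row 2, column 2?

4

Cage f is a single given cell, so r1c1 = 1.
Cage g is given, leaving r3c2 = 2.
Cage e has product 8, which forces r3c3 = 1.
Cage d has product 24, which forces r2c1 = 2.
Row 2 already has 2, which forces r2c3 = 3.
The 3 cells of cage c must have product 12; hence r2c4 = 1.
The 3 cells of cage d must have product 24; hence r1c2 = 3.
Column 3 already has 3, leaving r1c3 = 2.
Row 1 now contains 3, so r1c4 = 4.
Row 2 already has 3; hence r2c2 = 4.
Column 4 already has 4, which forces r3c4 = 3.
Cage e has product 8; hence r4c2 = 1.
Column 3 now contains 2, so r4c3 = 4.
Column 4 already has 4; hence r4c4 = 2.
Row 3 now contains 3, which forces r3c1 = 4.
Row 4 already has 4; hence r4c1 = 3.
Filled in: 1 3 2 4 / 2 4 3 1 / 4 2 1 3 / 3 1 4 2.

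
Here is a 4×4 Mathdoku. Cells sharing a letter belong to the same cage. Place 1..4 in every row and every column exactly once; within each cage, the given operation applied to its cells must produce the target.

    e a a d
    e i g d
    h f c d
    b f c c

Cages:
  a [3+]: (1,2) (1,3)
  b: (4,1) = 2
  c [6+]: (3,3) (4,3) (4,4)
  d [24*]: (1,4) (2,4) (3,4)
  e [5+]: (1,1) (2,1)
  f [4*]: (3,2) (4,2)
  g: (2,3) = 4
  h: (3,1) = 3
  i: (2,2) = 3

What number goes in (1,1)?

I is a freebie, leaving (2,2) = 3.
Cage g is a single given cell, so (2,3) = 4.
Row 2 now contains 4; hence (2,4) = 2.
H is a freebie, so (3,1) = 3.
Row 3 now contains 3, so (3,4) = 4.
Cage b is given, which forces (4,1) = 2.
Cage e needs two cells with sum 5, so (1,1) = 4.
Column 4 already has 4, so (1,4) = 3.
Row 2 already has 2, leaving (2,1) = 1.
Row 3 already has 4, so (3,2) = 1.
Cage c needs sum 6, leaving (3,3) = 2.
The two cells of cage f must have product 4; hence (4,2) = 4.
3 is placed in column 4; hence (4,4) = 1.
Column 2 already has 1, leaving (1,2) = 2.
Column 3 already has 2, leaving (1,3) = 1.
Row 4 now contains 1; hence (4,3) = 3.
Filled in: 4 2 1 3 / 1 3 4 2 / 3 1 2 4 / 2 4 3 1.

4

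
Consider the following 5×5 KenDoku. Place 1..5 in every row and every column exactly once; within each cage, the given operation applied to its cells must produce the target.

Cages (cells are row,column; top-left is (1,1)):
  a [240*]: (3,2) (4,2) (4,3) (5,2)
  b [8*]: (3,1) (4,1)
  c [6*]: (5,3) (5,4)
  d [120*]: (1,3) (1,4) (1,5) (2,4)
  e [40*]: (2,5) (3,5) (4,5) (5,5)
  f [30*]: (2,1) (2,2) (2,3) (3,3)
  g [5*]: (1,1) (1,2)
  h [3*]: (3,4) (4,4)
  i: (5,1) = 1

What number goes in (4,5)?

1

Cage a needs product 240, so (4,3) = 4.
I is a freebie, so (5,1) = 1.
Column 1 already has 1, so (1,1) = 5.
Cage g's pair has product 5, so (1,2) = 1.
Cage b needs two cells with product 8; hence (3,1) = 4.
Row 4 now contains 4, which forces (4,1) = 2.
2 is placed in column 1, which forces (2,1) = 3.
Cage d has product 120; hence (2,4) = 5.
Cage a needs product 240, so (5,2) = 4.
Row 2 now contains 5; hence (2,2) = 2.
Cage f needs product 30, so (2,3) = 1.
Cage e has product 40, leaving (2,5) = 4.
Cage f has product 30, which forces (3,3) = 5.
The 4 cells of cage d must have product 120, so (1,4) = 4.
Row 3 now contains 5; hence (3,2) = 3.
Row 3 now contains 3, which forces (3,4) = 1.
Row 3 now contains 1, which forces (3,5) = 2.
The 4 cells of cage a must have product 240, so (4,2) = 5.
Column 4 already has 1, so (4,4) = 3.
Row 4 now contains 5, so (4,5) = 1.
Column 4 already has 3, so (5,4) = 2.
Column 5 now contains 2, so (5,5) = 5.
The 4 cells of cage d must have product 120, leaving (1,3) = 2.
Column 5 now contains 2, so (1,5) = 3.
2 is placed in row 5, so (5,3) = 3.
The full grid is 5 1 2 4 3 / 3 2 1 5 4 / 4 3 5 1 2 / 2 5 4 3 1 / 1 4 3 2 5.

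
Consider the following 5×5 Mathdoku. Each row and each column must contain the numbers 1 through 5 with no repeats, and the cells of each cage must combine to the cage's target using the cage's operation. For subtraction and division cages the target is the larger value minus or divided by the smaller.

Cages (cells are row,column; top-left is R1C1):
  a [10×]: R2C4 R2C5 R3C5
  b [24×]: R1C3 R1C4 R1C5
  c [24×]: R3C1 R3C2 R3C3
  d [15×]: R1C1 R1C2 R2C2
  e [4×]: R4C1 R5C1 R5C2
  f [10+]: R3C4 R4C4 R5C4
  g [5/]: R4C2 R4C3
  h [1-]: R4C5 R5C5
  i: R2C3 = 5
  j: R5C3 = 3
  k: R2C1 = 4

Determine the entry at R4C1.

K is a freebie; hence R2C1 = 4.
Cage i is a single given cell, leaving R2C3 = 5.
Column 3 already has 5, which forces R4C3 = 1.
Column 1 now contains 4, leaving R5C1 = 1.
1 is placed in row 5, so R5C2 = 2.
Cage j is given; hence R5C3 = 3.
Cage a has product 10, so R3C5 = 5.
Row 4 now contains 1, leaving R4C1 = 2.
Row 4 now contains 1, leaving R4C2 = 5.
Column 5 already has 5, which forces R5C5 = 4.
Cage d has product 15, leaving R1C1 = 5.
Column 1 now contains 2, so R3C1 = 3.
The 3 cells of cage c must have product 24, so R3C2 = 4.
Cage c has product 24, which forces R3C3 = 2.
2 is placed in row 3; hence R3C4 = 1.
Column 5 now contains 4; hence R4C5 = 3.
Row 5 now contains 4, leaving R5C4 = 5.
Column 3 already has 2, so R1C3 = 4.
The 3 cells of cage b must have product 24; hence R1C4 = 3.
Column 5 already has 3, leaving R1C5 = 2.
1 is placed in column 4; hence R2C4 = 2.
Cage a has product 10, so R2C5 = 1.
Row 4 already has 3; hence R4C4 = 4.
Row 1 now contains 3; hence R1C2 = 1.
1 is placed in row 2, so R2C2 = 3.
Filled in: 5 1 4 3 2 / 4 3 5 2 1 / 3 4 2 1 5 / 2 5 1 4 3 / 1 2 3 5 4.

2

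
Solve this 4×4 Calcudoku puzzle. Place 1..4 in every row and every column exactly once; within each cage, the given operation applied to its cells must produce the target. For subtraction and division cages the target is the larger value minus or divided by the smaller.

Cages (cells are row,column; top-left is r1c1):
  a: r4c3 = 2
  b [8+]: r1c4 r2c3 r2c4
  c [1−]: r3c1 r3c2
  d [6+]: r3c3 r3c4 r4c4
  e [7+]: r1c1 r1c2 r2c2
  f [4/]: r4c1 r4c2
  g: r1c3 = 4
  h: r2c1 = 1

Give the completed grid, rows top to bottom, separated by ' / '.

G is a freebie; hence r1c3 = 4.
Cage h is given, leaving r2c1 = 1.
Column 1 already has 1, leaving r4c1 = 4.
Row 4 now contains 4; hence r4c2 = 1.
A is a freebie, so r4c3 = 2.
2 is placed in row 4, so r4c4 = 3.
Cage e needs sum 7, leaving r1c1 = 2.
Cage e has sum 7, leaving r1c2 = 3.
Cage b needs sum 8, leaving r1c4 = 1.
The 3 cells of cage e must have sum 7, which forces r2c2 = 2.
Column 3 already has 2, so r2c3 = 3.
Cage b has sum 8, leaving r2c4 = 4.
Column 1 now contains 2; hence r3c1 = 3.
Column 2 now contains 2, leaving r3c2 = 4.
The 3 cells of cage d must have sum 6; hence r3c3 = 1.
Cage d needs sum 6, which forces r3c4 = 2.

2 3 4 1 / 1 2 3 4 / 3 4 1 2 / 4 1 2 3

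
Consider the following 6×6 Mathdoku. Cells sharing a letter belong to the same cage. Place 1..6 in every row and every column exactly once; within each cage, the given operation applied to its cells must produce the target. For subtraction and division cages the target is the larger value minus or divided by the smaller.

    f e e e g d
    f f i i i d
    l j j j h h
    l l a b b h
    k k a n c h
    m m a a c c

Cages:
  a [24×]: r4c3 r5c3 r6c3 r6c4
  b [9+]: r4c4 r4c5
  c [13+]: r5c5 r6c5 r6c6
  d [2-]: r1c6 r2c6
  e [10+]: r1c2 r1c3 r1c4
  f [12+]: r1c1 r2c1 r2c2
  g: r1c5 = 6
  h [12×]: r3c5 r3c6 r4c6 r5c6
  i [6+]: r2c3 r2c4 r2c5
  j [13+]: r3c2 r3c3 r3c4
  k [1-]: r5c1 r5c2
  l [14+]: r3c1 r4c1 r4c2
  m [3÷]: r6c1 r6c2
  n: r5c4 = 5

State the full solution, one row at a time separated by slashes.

G is a freebie, so r1c5 = 6.
Cage n is a single given cell; hence r5c4 = 5.
The only place for 5 in row 6 is r6c5.
Cage b needs two cells with sum 9, leaving r4c4 = 6.
Column 5 already has 5; hence r4c5 = 3.
Cage l needs sum 14; hence r3c1 = 5.
Cage l needs sum 14; hence r4c1 = 4.
Cage l has sum 14, so r4c2 = 5.
The 3 cells of cage e must have sum 10, leaving r1c3 = 5.
Cage f has sum 12; hence r2c1 = 6.
Row 2 needs a 5, and only r2c6 is open for it.
Cage d's pair has difference 2, so r1c6 = 3.
3 is placed in row 1, so r1c1 = 2.
The 3 cells of cage f must have sum 12; hence r2c2 = 4.
Cage h has product 12, leaving r3c5 = 1.
4 is placed in column 2, leaving r1c2 = 1.
The 3 cells of cage e must have sum 10, which forces r1c4 = 4.
1 is placed in column 5, so r2c5 = 2.
Column 4 now contains 4, which forces r3c4 = 3.
Cage k needs two cells with difference 1, leaving r5c2 = 2.
Column 5 now contains 2, leaving r5c5 = 4.
Column 2 already has 1, leaving r6c2 = 3.
The 3 cells of cage i must have sum 6, which forces r2c3 = 3.
Column 4 already has 3, which forces r2c4 = 1.
3 is placed in row 3, so r3c2 = 6.
The 3 cells of cage j must have sum 13, leaving r3c3 = 4.
Row 3 already has 6, which forces r3c6 = 2.
Column 6 now contains 2; hence r4c6 = 1.
Column 6 now contains 1, so r5c6 = 6.
Row 6 now contains 3; hence r6c1 = 1.
Row 6 now contains 1, leaving r6c3 = 6.
1 is placed in column 4, leaving r6c4 = 2.
The 3 cells of cage c must have sum 13; hence r6c6 = 4.
1 is placed in row 4, which forces r4c3 = 2.
Column 1 already has 1, leaving r5c1 = 3.
6 is placed in row 5; hence r5c3 = 1.

2 1 5 4 6 3 / 6 4 3 1 2 5 / 5 6 4 3 1 2 / 4 5 2 6 3 1 / 3 2 1 5 4 6 / 1 3 6 2 5 4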